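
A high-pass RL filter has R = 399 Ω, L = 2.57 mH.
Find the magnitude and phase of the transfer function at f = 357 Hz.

Step 1 — Angular frequency: ω = 2π·357 = 2243 rad/s.
Step 2 — Transfer function: H(jω) = jωL/(R + jωL).
Step 3 — Numerator jωL = j·5.765; denominator R + jωL = 399 + j5.765.
Step 4 — H = 0.0002087 + j0.01445.
Step 5 — Magnitude: |H| = 0.01445 (-36.8 dB); phase: φ = 89.2°.

|H| = 0.01445 (-36.8 dB), φ = 89.2°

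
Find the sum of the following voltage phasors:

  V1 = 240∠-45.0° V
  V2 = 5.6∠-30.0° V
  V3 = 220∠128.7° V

Step 1 — Convert each phasor to rectangular form:
  V1 = 240·(cos(-45.0°) + j·sin(-45.0°)) = 169.7 - j169.7 V
  V2 = 5.6·(cos(-30.0°) + j·sin(-30.0°)) = 4.85 - j2.8 V
  V3 = 220·(cos(128.7°) + j·sin(128.7°)) = -137.6 + j171.7 V
Step 2 — Sum components: V_total = 37 - j0.8109 V.
Step 3 — Convert to polar: |V_total| = 37.01 V, ∠V_total = -1.3°.

V_total = 37.01∠-1.3° V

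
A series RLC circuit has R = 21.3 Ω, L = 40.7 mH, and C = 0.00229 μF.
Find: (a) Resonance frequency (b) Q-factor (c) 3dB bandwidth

Step 1 — Resonance condition Im(Z)=0 gives ω₀ = 1/√(LC).
Step 2 — ω₀ = 1/√(0.0407·2.29e-09) = 1.036e+05 rad/s.
Step 3 — f₀ = ω₀/(2π) = 1.649e+04 Hz.
Step 4 — Series Q: Q = ω₀L/R = 1.036e+05·0.0407/21.3 = 197.9.
Step 5 — 3dB bandwidth: Δω = ω₀/Q = 523.3 rad/s; BW = Δω/(2π) = 83.29 Hz.

(a) f₀ = 1.649e+04 Hz  (b) Q = 197.9  (c) BW = 83.29 Hz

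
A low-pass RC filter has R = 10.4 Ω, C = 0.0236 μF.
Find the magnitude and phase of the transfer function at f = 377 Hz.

Step 1 — Angular frequency: ω = 2π·377 = 2369 rad/s.
Step 2 — Transfer function: H(jω) = 1/(1 + jωRC).
Step 3 — Denominator: 1 + jωRC = 1 + j·2369·10.4·2.36e-08 = 1 + j0.0005814.
Step 4 — H = 1 - j0.0005814.
Step 5 — Magnitude: |H| = 1 (-0.0 dB); phase: φ = -0.0°.

|H| = 1 (-0.0 dB), φ = -0.0°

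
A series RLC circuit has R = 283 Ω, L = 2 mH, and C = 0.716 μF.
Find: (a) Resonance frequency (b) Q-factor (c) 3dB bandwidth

Step 1 — Resonance: ω₀ = 1/√(LC) = 1/√(0.002·7.16e-07) = 2.643e+04 rad/s.
Step 2 — f₀ = ω₀/(2π) = 4206 Hz.
Step 3 — Series Q: Q = ω₀L/R = 2.643e+04·0.002/283 = 0.1868.
Step 4 — Bandwidth: Δω = ω₀/Q = 1.415e+05 rad/s; BW = Δω/(2π) = 2.252e+04 Hz.

(a) f₀ = 4206 Hz  (b) Q = 0.1868  (c) BW = 2.252e+04 Hz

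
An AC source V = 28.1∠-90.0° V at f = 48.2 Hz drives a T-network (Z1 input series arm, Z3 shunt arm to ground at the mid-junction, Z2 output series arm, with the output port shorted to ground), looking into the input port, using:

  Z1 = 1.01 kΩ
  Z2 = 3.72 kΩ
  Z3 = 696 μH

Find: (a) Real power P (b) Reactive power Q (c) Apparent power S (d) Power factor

Step 1 — Angular frequency: ω = 2π·f = 2π·48.2 = 302.8 rad/s.
Step 2 — Component impedances:
  Z1: Z = R = 1010 Ω
  Z2: Z = R = 3720 Ω
  Z3: Z = jωL = j·302.8·0.000696 = 0 + j0.2108 Ω
Step 3 — With the output port shorted to ground, the output series arm Z2 runs from the junction to ground; the shunt arm Z3 also runs from the junction to ground. They appear in parallel: Z3 || Z2 = 1.194e-05 + j0.2108 Ω.
Step 4 — Series with input arm Z1: Z_in = Z1 + (Z3 || Z2) = 1010 + j0.2108 Ω = 1010∠0.0° Ω.
Step 5 — Source phasor: V = 28.1∠-90.0° V = 0 - j28.1 V.
Step 6 — Current: I = V / Z = -5.806e-06 - j0.02782 A = 0.02782∠-90.0° A.
Step 7 — Complex power: S = V·I* = 0.7818 + j0.0001632 VA.
Step 8 — Real power: P = Re(S) = 0.7818 W.
Step 9 — Reactive power: Q = Im(S) = 0.0001632 VAR.
Step 10 — Apparent power: |S| = 0.7818 VA.
Step 11 — Power factor: PF = P/|S| = 1 (lagging).

(a) P = 0.7818 W  (b) Q = 0.0001632 VAR  (c) S = 0.7818 VA  (d) PF = 1 (lagging)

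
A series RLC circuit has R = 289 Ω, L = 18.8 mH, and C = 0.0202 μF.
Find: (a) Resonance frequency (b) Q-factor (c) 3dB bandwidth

Step 1 — Resonance condition Im(Z)=0 gives ω₀ = 1/√(LC).
Step 2 — ω₀ = 1/√(0.0188·2.02e-08) = 5.132e+04 rad/s.
Step 3 — f₀ = ω₀/(2π) = 8167 Hz.
Step 4 — Series Q: Q = ω₀L/R = 5.132e+04·0.0188/289 = 3.338.
Step 5 — 3dB bandwidth: Δω = ω₀/Q = 1.537e+04 rad/s; BW = Δω/(2π) = 2447 Hz.

(a) f₀ = 8167 Hz  (b) Q = 3.338  (c) BW = 2447 Hz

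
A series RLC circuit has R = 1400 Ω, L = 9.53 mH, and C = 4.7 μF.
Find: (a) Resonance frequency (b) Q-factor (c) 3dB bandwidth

Step 1 — Resonance condition Im(Z)=0 gives ω₀ = 1/√(LC).
Step 2 — ω₀ = 1/√(0.00953·4.7e-06) = 4725 rad/s.
Step 3 — f₀ = ω₀/(2π) = 752 Hz.
Step 4 — Series Q: Q = ω₀L/R = 4725·0.00953/1400 = 0.03216.
Step 5 — 3dB bandwidth: Δω = ω₀/Q = 1.469e+05 rad/s; BW = Δω/(2π) = 2.338e+04 Hz.

(a) f₀ = 752 Hz  (b) Q = 0.03216  (c) BW = 2.338e+04 Hz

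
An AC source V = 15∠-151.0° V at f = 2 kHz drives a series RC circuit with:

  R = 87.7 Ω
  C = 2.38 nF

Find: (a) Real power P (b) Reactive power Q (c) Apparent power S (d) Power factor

Step 1 — Angular frequency: ω = 2π·f = 2π·2000 = 1.257e+04 rad/s.
Step 2 — Component impedances:
  R: Z = R = 87.7 Ω
  C: Z = 1/(jωC) = -j/(ω·C) = 0 - j3.344e+04 Ω
Step 3 — Series combination: Z_total = R + C = 87.7 - j3.344e+04 Ω = 3.344e+04∠-89.8° Ω.
Step 4 — Source phasor: V = 15∠-151.0° V = -13.12 - j7.272 V.
Step 5 — Current: I = V / Z = 0.0002165 - j0.0003929 A = 0.0004486∠-61.2° A.
Step 6 — Complex power: S = V·I* = 1.765e-05 - j0.006729 VA.
Step 7 — Real power: P = Re(S) = 1.765e-05 W.
Step 8 — Reactive power: Q = Im(S) = -0.006729 VAR.
Step 9 — Apparent power: |S| = 0.006729 VA.
Step 10 — Power factor: PF = P/|S| = 0.002623 (leading).

(a) P = 1.765e-05 W  (b) Q = -0.006729 VAR  (c) S = 0.006729 VA  (d) PF = 0.002623 (leading)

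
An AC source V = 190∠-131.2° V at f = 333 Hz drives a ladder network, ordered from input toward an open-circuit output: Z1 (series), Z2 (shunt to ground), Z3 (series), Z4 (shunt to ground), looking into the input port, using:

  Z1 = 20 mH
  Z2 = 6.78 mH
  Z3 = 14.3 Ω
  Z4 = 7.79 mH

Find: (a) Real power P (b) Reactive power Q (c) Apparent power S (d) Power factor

Step 1 — Angular frequency: ω = 2π·f = 2π·333 = 2092 rad/s.
Step 2 — Component impedances:
  Z1: Z = jωL = j·2092·0.02 = 0 + j41.85 Ω
  Z2: Z = jωL = j·2092·0.00678 = 0 + j14.19 Ω
  Z3: Z = R = 14.3 Ω
  Z4: Z = jωL = j·2092·0.00779 = 0 + j16.3 Ω
Step 3 — Ladder network (open output): work backward from the far end, alternating series and parallel combinations. Z_in = 2.538 + j50.62 Ω = 50.68∠87.1° Ω.
Step 4 — Source phasor: V = 190∠-131.2° V = -125.2 - j143 V.
Step 5 — Current: I = V / Z = -2.941 + j2.325 A = 3.749∠141.7° A.
Step 6 — Complex power: S = V·I* = 35.67 + j711.4 VA.
Step 7 — Real power: P = Re(S) = 35.67 W.
Step 8 — Reactive power: Q = Im(S) = 711.4 VAR.
Step 9 — Apparent power: |S| = 712.2 VA.
Step 10 — Power factor: PF = P/|S| = 0.05008 (lagging).

(a) P = 35.67 W  (b) Q = 711.4 VAR  (c) S = 712.2 VA  (d) PF = 0.05008 (lagging)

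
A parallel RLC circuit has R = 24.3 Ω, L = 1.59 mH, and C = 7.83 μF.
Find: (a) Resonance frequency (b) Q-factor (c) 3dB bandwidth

Step 1 — Resonance: ω₀ = 1/√(LC) = 1/√(0.00159·7.83e-06) = 8962 rad/s.
Step 2 — f₀ = ω₀/(2π) = 1426 Hz.
Step 3 — Parallel Q: Q = R/(ω₀L) = 24.3/(8962·0.00159) = 1.705.
Step 4 — Bandwidth: Δω = ω₀/Q = 5256 rad/s; BW = Δω/(2π) = 836.5 Hz.

(a) f₀ = 1426 Hz  (b) Q = 1.705  (c) BW = 836.5 Hz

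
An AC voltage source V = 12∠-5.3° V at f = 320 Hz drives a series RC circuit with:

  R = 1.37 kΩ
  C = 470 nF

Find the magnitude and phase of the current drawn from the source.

Step 1 — Angular frequency: ω = 2π·f = 2π·320 = 2011 rad/s.
Step 2 — Component impedances:
  R: Z = R = 1370 Ω
  C: Z = 1/(jωC) = -j/(ω·C) = 0 - j1058 Ω
Step 3 — Series combination: Z_total = R + C = 1370 - j1058 Ω = 1731∠-37.7° Ω.
Step 4 — Source phasor: V = 12∠-5.3° V = 11.95 - j1.108 V.
Step 5 — Ohm's law: I = V / Z_total = (11.95 - j1.108) / (1370 - j1058) = 0.005854 + j0.003713 A.
Step 6 — Convert to polar: |I| = 0.006932 A, ∠I = 32.4°.

I = 0.006932∠32.4° A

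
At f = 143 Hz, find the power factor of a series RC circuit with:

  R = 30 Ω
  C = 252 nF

Step 1 — Angular frequency: ω = 2π·f = 2π·143 = 898.5 rad/s.
Step 2 — Component impedances:
  R: Z = R = 30 Ω
  C: Z = 1/(jωC) = -j/(ω·C) = 0 - j4417 Ω
Step 3 — Series combination: Z_total = R + C = 30 - j4417 Ω = 4417∠-89.6° Ω.
Step 4 — Power factor: PF = cos(φ) = Re(Z)/|Z| = 30/4417 = 0.006792.
Step 5 — Type: Im(Z) = -4417 ⇒ leading (phase φ = -89.6°).

PF = 0.006792 (leading, φ = -89.6°)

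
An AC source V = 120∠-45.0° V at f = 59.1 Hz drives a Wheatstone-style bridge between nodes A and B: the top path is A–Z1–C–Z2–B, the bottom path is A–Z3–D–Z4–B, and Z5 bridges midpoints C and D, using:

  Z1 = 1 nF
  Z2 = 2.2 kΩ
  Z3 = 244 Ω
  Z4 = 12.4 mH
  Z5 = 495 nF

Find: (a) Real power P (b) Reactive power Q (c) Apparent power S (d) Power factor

Step 1 — Angular frequency: ω = 2π·f = 2π·59.1 = 371.3 rad/s.
Step 2 — Component impedances:
  Z1: Z = 1/(jωC) = -j/(ω·C) = 0 - j2.693e+06 Ω
  Z2: Z = R = 2200 Ω
  Z3: Z = R = 244 Ω
  Z4: Z = jωL = j·371.3·0.0124 = 0 + j4.605 Ω
  Z5: Z = 1/(jωC) = -j/(ω·C) = 0 - j5440 Ω
Step 3 — Bridge requires nodal analysis (the Z5 bridge couples midpoints C and D, so the two paths cannot be reduced to a simple series/parallel combination). Setting node B to ground and injecting 1 A at node A, the 3-node admittance system at A, C, D solves to V_A = Z_AB = 244 + j4.586 Ω = 244∠1.1° Ω.
Step 4 — Source phasor: V = 120∠-45.0° V = 84.85 - j84.85 V.
Step 5 — Current: I = V / Z = 0.3411 - j0.3542 A = 0.4917∠-46.1° A.
Step 6 — Complex power: S = V·I* = 59 + j1.109 VA.
Step 7 — Real power: P = Re(S) = 59 W.
Step 8 — Reactive power: Q = Im(S) = 1.109 VAR.
Step 9 — Apparent power: |S| = 59.01 VA.
Step 10 — Power factor: PF = P/|S| = 0.9998 (lagging).

(a) P = 59 W  (b) Q = 1.109 VAR  (c) S = 59.01 VA  (d) PF = 0.9998 (lagging)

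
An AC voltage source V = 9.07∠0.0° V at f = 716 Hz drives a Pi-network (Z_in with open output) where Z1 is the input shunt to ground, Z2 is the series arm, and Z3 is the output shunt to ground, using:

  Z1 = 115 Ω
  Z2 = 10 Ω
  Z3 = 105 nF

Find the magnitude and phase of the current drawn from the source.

Step 1 — Angular frequency: ω = 2π·f = 2π·716 = 4499 rad/s.
Step 2 — Component impedances:
  Z1: Z = R = 115 Ω
  Z2: Z = R = 10 Ω
  Z3: Z = 1/(jωC) = -j/(ω·C) = 0 - j2117 Ω
Step 3 — With open output, the series arm Z2 and the output shunt Z3 appear in series to ground: Z2 + Z3 = 10 - j2117 Ω.
Step 4 — Parallel with input shunt Z1: Z_in = Z1 || (Z2 + Z3) = 114.6 - j6.225 Ω = 114.8∠-3.1° Ω.
Step 5 — Source phasor: V = 9.07∠0.0° V = 9.07 V.
Step 6 — Ohm's law: I = V / Z_total = (9.07) / (114.6 - j6.225) = 0.07889 + j0.004284 A.
Step 7 — Convert to polar: |I| = 0.07901 A, ∠I = 3.1°.

I = 0.07901∠3.1° A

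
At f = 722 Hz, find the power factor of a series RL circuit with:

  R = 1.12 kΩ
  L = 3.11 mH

Step 1 — Angular frequency: ω = 2π·f = 2π·722 = 4536 rad/s.
Step 2 — Component impedances:
  R: Z = R = 1120 Ω
  L: Z = jωL = j·4536·0.00311 = 0 + j14.11 Ω
Step 3 — Series combination: Z_total = R + L = 1120 + j14.11 Ω = 1120∠0.7° Ω.
Step 4 — Power factor: PF = cos(φ) = Re(Z)/|Z| = 1120/1120.1 = 0.9999.
Step 5 — Type: Im(Z) = 14.11 ⇒ lagging (phase φ = 0.7°).

PF = 0.9999 (lagging, φ = 0.7°)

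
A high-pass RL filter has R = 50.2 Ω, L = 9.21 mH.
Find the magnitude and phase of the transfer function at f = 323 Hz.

Step 1 — Angular frequency: ω = 2π·323 = 2029 rad/s.
Step 2 — Transfer function: H(jω) = jωL/(R + jωL).
Step 3 — Numerator jωL = j·18.69; denominator R + jωL = 50.2 + j18.69.
Step 4 — H = 0.1218 + j0.327.
Step 5 — Magnitude: |H| = 0.3489 (-9.1 dB); phase: φ = 69.6°.

|H| = 0.3489 (-9.1 dB), φ = 69.6°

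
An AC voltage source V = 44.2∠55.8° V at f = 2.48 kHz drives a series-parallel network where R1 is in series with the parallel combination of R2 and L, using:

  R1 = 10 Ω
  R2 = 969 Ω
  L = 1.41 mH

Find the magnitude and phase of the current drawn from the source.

Step 1 — Angular frequency: ω = 2π·f = 2π·2480 = 1.558e+04 rad/s.
Step 2 — Component impedances:
  R1: Z = R = 10 Ω
  R2: Z = R = 969 Ω
  L: Z = jωL = j·1.558e+04·0.00141 = 0 + j21.97 Ω
Step 3 — Parallel branch: R2 || L = 1/(1/R2 + 1/L) = 0.4979 + j21.96 Ω.
Step 4 — Series with R1: Z_total = R1 + (R2 || L) = 10.5 + j21.96 Ω = 24.34∠64.4° Ω.
Step 5 — Source phasor: V = 44.2∠55.8° V = 24.84 + j36.56 V.
Step 6 — Ohm's law: I = V / Z_total = (24.84 + j36.56) / (10.5 + j21.96) = 1.795 - j0.2731 A.
Step 7 — Convert to polar: |I| = 1.816 A, ∠I = -8.6°.

I = 1.816∠-8.6° A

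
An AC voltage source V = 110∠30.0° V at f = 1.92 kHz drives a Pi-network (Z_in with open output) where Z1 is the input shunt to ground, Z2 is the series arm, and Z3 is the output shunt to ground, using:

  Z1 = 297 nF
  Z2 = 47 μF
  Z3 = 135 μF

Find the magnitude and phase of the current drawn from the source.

Step 1 — Angular frequency: ω = 2π·f = 2π·1920 = 1.206e+04 rad/s.
Step 2 — Component impedances:
  Z1: Z = 1/(jωC) = -j/(ω·C) = 0 - j279.1 Ω
  Z2: Z = 1/(jωC) = -j/(ω·C) = 0 - j1.764 Ω
  Z3: Z = 1/(jωC) = -j/(ω·C) = 0 - j0.614 Ω
Step 3 — With open output, the series arm Z2 and the output shunt Z3 appear in series to ground: Z2 + Z3 = 0 - j2.378 Ω.
Step 4 — Parallel with input shunt Z1: Z_in = Z1 || (Z2 + Z3) = 0 - j2.358 Ω = 2.358∠-90.0° Ω.
Step 5 — Source phasor: V = 110∠30.0° V = 95.26 + j55 V.
Step 6 — Ohm's law: I = V / Z_total = (95.26 + j55) / (0 - j2.358) = -23.33 + j40.41 A.
Step 7 — Convert to polar: |I| = 46.66 A, ∠I = 120.0°.

I = 46.66∠120.0° A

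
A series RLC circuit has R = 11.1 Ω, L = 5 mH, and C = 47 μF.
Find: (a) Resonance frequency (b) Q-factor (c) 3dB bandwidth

Step 1 — Resonance condition Im(Z)=0 gives ω₀ = 1/√(LC).
Step 2 — ω₀ = 1/√(0.005·4.7e-05) = 2063 rad/s.
Step 3 — f₀ = ω₀/(2π) = 328.3 Hz.
Step 4 — Series Q: Q = ω₀L/R = 2063·0.005/11.1 = 0.9292.
Step 5 — 3dB bandwidth: Δω = ω₀/Q = 2220 rad/s; BW = Δω/(2π) = 353.3 Hz.

(a) f₀ = 328.3 Hz  (b) Q = 0.9292  (c) BW = 353.3 Hz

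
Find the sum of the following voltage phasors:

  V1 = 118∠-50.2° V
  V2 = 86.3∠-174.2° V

Step 1 — Convert each phasor to rectangular form:
  V1 = 118·(cos(-50.2°) + j·sin(-50.2°)) = 75.53 - j90.66 V
  V2 = 86.3·(cos(-174.2°) + j·sin(-174.2°)) = -85.86 - j8.721 V
Step 2 — Sum components: V_total = -10.33 - j99.38 V.
Step 3 — Convert to polar: |V_total| = 99.91 V, ∠V_total = -95.9°.

V_total = 99.91∠-95.9° V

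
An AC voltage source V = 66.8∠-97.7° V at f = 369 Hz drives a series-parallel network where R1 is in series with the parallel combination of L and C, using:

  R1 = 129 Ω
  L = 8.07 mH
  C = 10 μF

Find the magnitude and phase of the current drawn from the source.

Step 1 — Angular frequency: ω = 2π·f = 2π·369 = 2318 rad/s.
Step 2 — Component impedances:
  R1: Z = R = 129 Ω
  L: Z = jωL = j·2318·0.00807 = 0 + j18.71 Ω
  C: Z = 1/(jωC) = -j/(ω·C) = 0 - j43.13 Ω
Step 3 — Parallel branch: L || C = 1/(1/L + 1/C) = 0 + j33.05 Ω.
Step 4 — Series with R1: Z_total = R1 + (L || C) = 129 + j33.05 Ω = 133.2∠14.4° Ω.
Step 5 — Source phasor: V = 66.8∠-97.7° V = -8.95 - j66.2 V.
Step 6 — Ohm's law: I = V / Z_total = (-8.95 - j66.2) / (129 + j33.05) = -0.1885 - j0.4649 A.
Step 7 — Convert to polar: |I| = 0.5016 A, ∠I = -112.1°.

I = 0.5016∠-112.1° A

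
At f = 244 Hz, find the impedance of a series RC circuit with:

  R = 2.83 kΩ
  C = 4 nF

Step 1 — Angular frequency: ω = 2π·f = 2π·244 = 1533 rad/s.
Step 2 — Component impedances:
  R: Z = R = 2830 Ω
  C: Z = 1/(jωC) = -j/(ω·C) = 0 - j1.631e+05 Ω
Step 3 — Series combination: Z_total = R + C = 2830 - j1.631e+05 Ω = 1.631e+05∠-89.0° Ω.

Z = 2830 - j1.631e+05 Ω = 1.631e+05∠-89.0° Ω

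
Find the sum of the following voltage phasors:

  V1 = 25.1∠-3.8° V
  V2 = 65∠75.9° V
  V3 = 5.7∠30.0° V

Step 1 — Convert each phasor to rectangular form:
  V1 = 25.1·(cos(-3.8°) + j·sin(-3.8°)) = 25.04 - j1.663 V
  V2 = 65·(cos(75.9°) + j·sin(75.9°)) = 15.83 + j63.04 V
  V3 = 5.7·(cos(30.0°) + j·sin(30.0°)) = 4.936 + j2.85 V
Step 2 — Sum components: V_total = 45.82 + j64.23 V.
Step 3 — Convert to polar: |V_total| = 78.89 V, ∠V_total = 54.5°.

V_total = 78.89∠54.5° V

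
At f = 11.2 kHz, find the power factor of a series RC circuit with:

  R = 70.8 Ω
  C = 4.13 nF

Step 1 — Angular frequency: ω = 2π·f = 2π·1.12e+04 = 7.037e+04 rad/s.
Step 2 — Component impedances:
  R: Z = R = 70.8 Ω
  C: Z = 1/(jωC) = -j/(ω·C) = 0 - j3441 Ω
Step 3 — Series combination: Z_total = R + C = 70.8 - j3441 Ω = 3441∠-88.8° Ω.
Step 4 — Power factor: PF = cos(φ) = Re(Z)/|Z| = 70.8/3441.5 = 0.02057.
Step 5 — Type: Im(Z) = -3441 ⇒ leading (phase φ = -88.8°).

PF = 0.02057 (leading, φ = -88.8°)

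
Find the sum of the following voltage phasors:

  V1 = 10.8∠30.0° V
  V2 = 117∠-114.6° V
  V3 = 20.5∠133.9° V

Step 1 — Convert each phasor to rectangular form:
  V1 = 10.8·(cos(30.0°) + j·sin(30.0°)) = 9.353 + j5.4 V
  V2 = 117·(cos(-114.6°) + j·sin(-114.6°)) = -48.7 - j106.4 V
  V3 = 20.5·(cos(133.9°) + j·sin(133.9°)) = -14.21 + j14.77 V
Step 2 — Sum components: V_total = -53.57 - j86.21 V.
Step 3 — Convert to polar: |V_total| = 101.5 V, ∠V_total = -121.9°.

V_total = 101.5∠-121.9° V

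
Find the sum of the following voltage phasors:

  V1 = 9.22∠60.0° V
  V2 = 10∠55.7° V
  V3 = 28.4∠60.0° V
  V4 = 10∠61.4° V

Step 1 — Convert each phasor to rectangular form:
  V1 = 9.22·(cos(60.0°) + j·sin(60.0°)) = 4.61 + j7.985 V
  V2 = 10·(cos(55.7°) + j·sin(55.7°)) = 5.635 + j8.261 V
  V3 = 28.4·(cos(60.0°) + j·sin(60.0°)) = 14.2 + j24.6 V
  V4 = 10·(cos(61.4°) + j·sin(61.4°)) = 4.787 + j8.78 V
Step 2 — Sum components: V_total = 29.23 + j49.62 V.
Step 3 — Convert to polar: |V_total| = 57.59 V, ∠V_total = 59.5°.

V_total = 57.59∠59.5° V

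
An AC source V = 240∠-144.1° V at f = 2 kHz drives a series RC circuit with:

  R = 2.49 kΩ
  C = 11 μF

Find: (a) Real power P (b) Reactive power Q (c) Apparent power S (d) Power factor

Step 1 — Angular frequency: ω = 2π·f = 2π·2000 = 1.257e+04 rad/s.
Step 2 — Component impedances:
  R: Z = R = 2490 Ω
  C: Z = 1/(jωC) = -j/(ω·C) = 0 - j7.234 Ω
Step 3 — Series combination: Z_total = R + C = 2490 - j7.234 Ω = 2490∠-0.2° Ω.
Step 4 — Source phasor: V = 240∠-144.1° V = -194.4 - j140.7 V.
Step 5 — Current: I = V / Z = -0.07791 - j0.05674 A = 0.09639∠-143.9° A.
Step 6 — Complex power: S = V·I* = 23.13 - j0.06721 VA.
Step 7 — Real power: P = Re(S) = 23.13 W.
Step 8 — Reactive power: Q = Im(S) = -0.06721 VAR.
Step 9 — Apparent power: |S| = 23.13 VA.
Step 10 — Power factor: PF = P/|S| = 1 (leading).

(a) P = 23.13 W  (b) Q = -0.06721 VAR  (c) S = 23.13 VA  (d) PF = 1 (leading)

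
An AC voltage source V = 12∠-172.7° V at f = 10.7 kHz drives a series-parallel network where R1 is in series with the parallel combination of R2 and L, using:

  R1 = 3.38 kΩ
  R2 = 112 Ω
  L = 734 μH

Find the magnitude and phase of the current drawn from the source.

Step 1 — Angular frequency: ω = 2π·f = 2π·1.07e+04 = 6.723e+04 rad/s.
Step 2 — Component impedances:
  R1: Z = R = 3380 Ω
  R2: Z = R = 112 Ω
  L: Z = jωL = j·6.723e+04·0.000734 = 0 + j49.35 Ω
Step 3 — Parallel branch: R2 || L = 1/(1/R2 + 1/L) = 18.21 + j41.32 Ω.
Step 4 — Series with R1: Z_total = R1 + (R2 || L) = 3398 + j41.32 Ω = 3398∠0.7° Ω.
Step 5 — Source phasor: V = 12∠-172.7° V = -11.9 - j1.525 V.
Step 6 — Ohm's law: I = V / Z_total = (-11.9 - j1.525) / (3398 + j41.32) = -0.003508 - j0.000406 A.
Step 7 — Convert to polar: |I| = 0.003531 A, ∠I = -173.4°.

I = 0.003531∠-173.4° A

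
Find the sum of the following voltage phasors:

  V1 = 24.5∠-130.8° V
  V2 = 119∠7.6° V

Step 1 — Convert each phasor to rectangular form:
  V1 = 24.5·(cos(-130.8°) + j·sin(-130.8°)) = -16.01 - j18.55 V
  V2 = 119·(cos(7.6°) + j·sin(7.6°)) = 118 + j15.74 V
Step 2 — Sum components: V_total = 101.9 - j2.808 V.
Step 3 — Convert to polar: |V_total| = 102 V, ∠V_total = -1.6°.

V_total = 102∠-1.6° V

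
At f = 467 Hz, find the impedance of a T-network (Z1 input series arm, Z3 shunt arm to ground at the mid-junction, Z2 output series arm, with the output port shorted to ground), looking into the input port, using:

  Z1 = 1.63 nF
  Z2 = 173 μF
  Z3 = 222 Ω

Step 1 — Angular frequency: ω = 2π·f = 2π·467 = 2934 rad/s.
Step 2 — Component impedances:
  Z1: Z = 1/(jωC) = -j/(ω·C) = 0 - j2.091e+05 Ω
  Z2: Z = 1/(jωC) = -j/(ω·C) = 0 - j1.97 Ω
  Z3: Z = R = 222 Ω
Step 3 — With the output port shorted to ground, the output series arm Z2 runs from the junction to ground; the shunt arm Z3 also runs from the junction to ground. They appear in parallel: Z3 || Z2 = 0.01748 - j1.97 Ω.
Step 4 — Series with input arm Z1: Z_in = Z1 + (Z3 || Z2) = 0.01748 - j2.091e+05 Ω = 2.091e+05∠-90.0° Ω.

Z = 0.01748 - j2.091e+05 Ω = 2.091e+05∠-90.0° Ω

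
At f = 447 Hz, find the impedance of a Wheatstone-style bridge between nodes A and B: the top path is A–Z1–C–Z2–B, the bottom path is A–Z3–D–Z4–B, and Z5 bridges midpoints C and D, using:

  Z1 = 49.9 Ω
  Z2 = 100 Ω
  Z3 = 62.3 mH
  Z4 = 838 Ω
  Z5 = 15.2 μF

Step 1 — Angular frequency: ω = 2π·f = 2π·447 = 2809 rad/s.
Step 2 — Component impedances:
  Z1: Z = R = 49.9 Ω
  Z2: Z = R = 100 Ω
  Z3: Z = jωL = j·2809·0.0623 = 0 + j175 Ω
  Z4: Z = R = 838 Ω
  Z5: Z = 1/(jωC) = -j/(ω·C) = 0 - j23.42 Ω
Step 3 — Bridge requires nodal analysis (the Z5 bridge couples midpoints C and D, so the two paths cannot be reduced to a simple series/parallel combination). Setting node B to ground and injecting 1 A at node A, the 3-node admittance system at A, C, D solves to V_A = Z_AB = 135.8 + j15.02 Ω = 136.6∠6.3° Ω.

Z = 135.8 + j15.02 Ω = 136.6∠6.3° Ω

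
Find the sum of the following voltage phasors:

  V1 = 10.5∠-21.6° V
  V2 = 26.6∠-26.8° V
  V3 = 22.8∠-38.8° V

Step 1 — Convert each phasor to rectangular form:
  V1 = 10.5·(cos(-21.6°) + j·sin(-21.6°)) = 9.763 - j3.865 V
  V2 = 26.6·(cos(-26.8°) + j·sin(-26.8°)) = 23.74 - j11.99 V
  V3 = 22.8·(cos(-38.8°) + j·sin(-38.8°)) = 17.77 - j14.29 V
Step 2 — Sum components: V_total = 51.27 - j30.15 V.
Step 3 — Convert to polar: |V_total| = 59.48 V, ∠V_total = -30.5°.

V_total = 59.48∠-30.5° V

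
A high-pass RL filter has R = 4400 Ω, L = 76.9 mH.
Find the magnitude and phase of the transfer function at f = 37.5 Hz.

Step 1 — Angular frequency: ω = 2π·37.5 = 235.6 rad/s.
Step 2 — Transfer function: H(jω) = jωL/(R + jωL).
Step 3 — Numerator jωL = j·18.12; denominator R + jωL = 4400 + j18.12.
Step 4 — H = 1.696e-05 + j0.004118.
Step 5 — Magnitude: |H| = 0.004118 (-47.7 dB); phase: φ = 89.8°.

|H| = 0.004118 (-47.7 dB), φ = 89.8°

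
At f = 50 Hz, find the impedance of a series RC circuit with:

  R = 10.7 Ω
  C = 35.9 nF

Step 1 — Angular frequency: ω = 2π·f = 2π·50 = 314.2 rad/s.
Step 2 — Component impedances:
  R: Z = R = 10.7 Ω
  C: Z = 1/(jωC) = -j/(ω·C) = 0 - j8.867e+04 Ω
Step 3 — Series combination: Z_total = R + C = 10.7 - j8.867e+04 Ω = 8.867e+04∠-90.0° Ω.

Z = 10.7 - j8.867e+04 Ω = 8.867e+04∠-90.0° Ω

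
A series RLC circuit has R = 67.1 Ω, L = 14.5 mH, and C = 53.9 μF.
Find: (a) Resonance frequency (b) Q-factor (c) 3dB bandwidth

Step 1 — Resonance condition Im(Z)=0 gives ω₀ = 1/√(LC).
Step 2 — ω₀ = 1/√(0.0145·5.39e-05) = 1131 rad/s.
Step 3 — f₀ = ω₀/(2π) = 180 Hz.
Step 4 — Series Q: Q = ω₀L/R = 1131·0.0145/67.1 = 0.2444.
Step 5 — 3dB bandwidth: Δω = ω₀/Q = 4628 rad/s; BW = Δω/(2π) = 736.5 Hz.

(a) f₀ = 180 Hz  (b) Q = 0.2444  (c) BW = 736.5 Hz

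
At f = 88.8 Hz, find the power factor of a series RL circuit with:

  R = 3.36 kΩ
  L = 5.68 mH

Step 1 — Angular frequency: ω = 2π·f = 2π·88.8 = 557.9 rad/s.
Step 2 — Component impedances:
  R: Z = R = 3360 Ω
  L: Z = jωL = j·557.9·0.00568 = 0 + j3.169 Ω
Step 3 — Series combination: Z_total = R + L = 3360 + j3.169 Ω = 3360∠0.1° Ω.
Step 4 — Power factor: PF = cos(φ) = Re(Z)/|Z| = 3360/3360 = 1.
Step 5 — Type: Im(Z) = 3.169 ⇒ lagging (phase φ = 0.1°).

PF = 1 (lagging, φ = 0.1°)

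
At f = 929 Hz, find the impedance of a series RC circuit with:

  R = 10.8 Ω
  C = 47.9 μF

Step 1 — Angular frequency: ω = 2π·f = 2π·929 = 5837 rad/s.
Step 2 — Component impedances:
  R: Z = R = 10.8 Ω
  C: Z = 1/(jωC) = -j/(ω·C) = 0 - j3.577 Ω
Step 3 — Series combination: Z_total = R + C = 10.8 - j3.577 Ω = 11.38∠-18.3° Ω.

Z = 10.8 - j3.577 Ω = 11.38∠-18.3° Ω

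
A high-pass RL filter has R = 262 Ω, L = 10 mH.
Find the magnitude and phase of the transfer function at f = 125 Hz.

Step 1 — Angular frequency: ω = 2π·125 = 785.4 rad/s.
Step 2 — Transfer function: H(jω) = jωL/(R + jωL).
Step 3 — Numerator jωL = j·7.854; denominator R + jωL = 262 + j7.854.
Step 4 — H = 0.0008978 + j0.02995.
Step 5 — Magnitude: |H| = 0.02996 (-30.5 dB); phase: φ = 88.3°.

|H| = 0.02996 (-30.5 dB), φ = 88.3°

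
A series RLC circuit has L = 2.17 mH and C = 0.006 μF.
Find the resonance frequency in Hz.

Step 1 — Resonance condition Im(Z)=0 gives ω₀ = 1/√(LC).
Step 2 — ω₀ = 1/√(0.00217·6e-09) = 2.771e+05 rad/s.
Step 3 — f₀ = ω₀/(2π) = 4.411e+04 Hz.

f₀ = 4.411e+04 Hz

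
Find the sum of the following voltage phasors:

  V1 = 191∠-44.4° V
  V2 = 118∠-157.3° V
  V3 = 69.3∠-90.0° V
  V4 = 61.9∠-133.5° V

Step 1 — Convert each phasor to rectangular form:
  V1 = 191·(cos(-44.4°) + j·sin(-44.4°)) = 136.5 - j133.6 V
  V2 = 118·(cos(-157.3°) + j·sin(-157.3°)) = -108.9 - j45.54 V
  V3 = 69.3·(cos(-90.0°) + j·sin(-90.0°)) = 0 - j69.3 V
  V4 = 61.9·(cos(-133.5°) + j·sin(-133.5°)) = -42.61 - j44.9 V
Step 2 — Sum components: V_total = -15 - j293.4 V.
Step 3 — Convert to polar: |V_total| = 293.8 V, ∠V_total = -92.9°.

V_total = 293.8∠-92.9° V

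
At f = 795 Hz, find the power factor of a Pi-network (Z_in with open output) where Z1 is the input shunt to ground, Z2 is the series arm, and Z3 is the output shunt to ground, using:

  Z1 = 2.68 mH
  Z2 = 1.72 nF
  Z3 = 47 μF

Step 1 — Angular frequency: ω = 2π·f = 2π·795 = 4995 rad/s.
Step 2 — Component impedances:
  Z1: Z = jωL = j·4995·0.00268 = 0 + j13.39 Ω
  Z2: Z = 1/(jωC) = -j/(ω·C) = 0 - j1.164e+05 Ω
  Z3: Z = 1/(jωC) = -j/(ω·C) = 0 - j4.259 Ω
Step 3 — With open output, the series arm Z2 and the output shunt Z3 appear in series to ground: Z2 + Z3 = 0 - j1.164e+05 Ω.
Step 4 — Parallel with input shunt Z1: Z_in = Z1 || (Z2 + Z3) = 0 + j13.39 Ω = 13.39∠90.0° Ω.
Step 5 — Power factor: PF = cos(φ) = Re(Z)/|Z| = -0/13.39 = -0.
Step 6 — Type: Im(Z) = 13.39 ⇒ lagging (phase φ = 90.0°).

PF = -0 (lagging, φ = 90.0°)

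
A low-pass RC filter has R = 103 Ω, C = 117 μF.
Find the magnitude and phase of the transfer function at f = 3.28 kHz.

Step 1 — Angular frequency: ω = 2π·3280 = 2.061e+04 rad/s.
Step 2 — Transfer function: H(jω) = 1/(1 + jωRC).
Step 3 — Denominator: 1 + jωRC = 1 + j·2.061e+04·103·0.000117 = 1 + j248.4.
Step 4 — H = 1.621e-05 - j0.004026.
Step 5 — Magnitude: |H| = 0.004026 (-47.9 dB); phase: φ = -89.8°.

|H| = 0.004026 (-47.9 dB), φ = -89.8°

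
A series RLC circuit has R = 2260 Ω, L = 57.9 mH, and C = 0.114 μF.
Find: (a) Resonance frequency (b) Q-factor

Step 1 — Resonance condition Im(Z)=0 gives ω₀ = 1/√(LC).
Step 2 — ω₀ = 1/√(0.0579·1.14e-07) = 1.231e+04 rad/s.
Step 3 — f₀ = ω₀/(2π) = 1959 Hz.
Step 4 — Series Q: Q = ω₀L/R = 1.231e+04·0.0579/2260 = 0.3153.

(a) f₀ = 1959 Hz  (b) Q = 0.3153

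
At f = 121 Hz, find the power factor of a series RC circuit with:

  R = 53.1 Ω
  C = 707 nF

Step 1 — Angular frequency: ω = 2π·f = 2π·121 = 760.3 rad/s.
Step 2 — Component impedances:
  R: Z = R = 53.1 Ω
  C: Z = 1/(jωC) = -j/(ω·C) = 0 - j1860 Ω
Step 3 — Series combination: Z_total = R + C = 53.1 - j1860 Ω = 1861∠-88.4° Ω.
Step 4 — Power factor: PF = cos(φ) = Re(Z)/|Z| = 53.1/1861 = 0.02853.
Step 5 — Type: Im(Z) = -1860 ⇒ leading (phase φ = -88.4°).

PF = 0.02853 (leading, φ = -88.4°)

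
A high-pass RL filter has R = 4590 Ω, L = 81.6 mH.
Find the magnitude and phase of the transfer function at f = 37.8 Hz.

Step 1 — Angular frequency: ω = 2π·37.8 = 237.5 rad/s.
Step 2 — Transfer function: H(jω) = jωL/(R + jωL).
Step 3 — Numerator jωL = j·19.38; denominator R + jωL = 4590 + j19.38.
Step 4 — H = 1.783e-05 + j0.004222.
Step 5 — Magnitude: |H| = 0.004222 (-47.5 dB); phase: φ = 89.8°.

|H| = 0.004222 (-47.5 dB), φ = 89.8°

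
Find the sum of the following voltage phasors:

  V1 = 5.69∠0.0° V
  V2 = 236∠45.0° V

Step 1 — Convert each phasor to rectangular form:
  V1 = 5.69·(cos(0.0°) + j·sin(0.0°)) = 5.69 V
  V2 = 236·(cos(45.0°) + j·sin(45.0°)) = 166.9 + j166.9 V
Step 2 — Sum components: V_total = 172.6 + j166.9 V.
Step 3 — Convert to polar: |V_total| = 240.1 V, ∠V_total = 44.0°.

V_total = 240.1∠44.0° V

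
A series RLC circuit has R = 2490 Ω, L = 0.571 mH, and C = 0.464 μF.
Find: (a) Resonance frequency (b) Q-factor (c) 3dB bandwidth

Step 1 — Resonance condition Im(Z)=0 gives ω₀ = 1/√(LC).
Step 2 — ω₀ = 1/√(0.000571·4.64e-07) = 6.144e+04 rad/s.
Step 3 — f₀ = ω₀/(2π) = 9778 Hz.
Step 4 — Series Q: Q = ω₀L/R = 6.144e+04·0.000571/2490 = 0.01409.
Step 5 — 3dB bandwidth: Δω = ω₀/Q = 4.361e+06 rad/s; BW = Δω/(2π) = 6.94e+05 Hz.

(a) f₀ = 9778 Hz  (b) Q = 0.01409  (c) BW = 6.94e+05 Hz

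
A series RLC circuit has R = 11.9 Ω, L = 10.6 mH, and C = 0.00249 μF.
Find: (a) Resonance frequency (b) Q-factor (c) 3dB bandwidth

Step 1 — Resonance: ω₀ = 1/√(LC) = 1/√(0.0106·2.49e-09) = 1.946e+05 rad/s.
Step 2 — f₀ = ω₀/(2π) = 3.098e+04 Hz.
Step 3 — Series Q: Q = ω₀L/R = 1.946e+05·0.0106/11.9 = 173.4.
Step 4 — Bandwidth: Δω = ω₀/Q = 1123 rad/s; BW = Δω/(2π) = 178.7 Hz.

(a) f₀ = 3.098e+04 Hz  (b) Q = 173.4  (c) BW = 178.7 Hz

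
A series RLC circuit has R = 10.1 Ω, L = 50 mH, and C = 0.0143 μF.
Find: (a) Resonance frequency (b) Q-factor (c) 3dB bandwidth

Step 1 — Resonance condition Im(Z)=0 gives ω₀ = 1/√(LC).
Step 2 — ω₀ = 1/√(0.05·1.43e-08) = 3.74e+04 rad/s.
Step 3 — f₀ = ω₀/(2π) = 5952 Hz.
Step 4 — Series Q: Q = ω₀L/R = 3.74e+04·0.05/10.1 = 185.1.
Step 5 — 3dB bandwidth: Δω = ω₀/Q = 202 rad/s; BW = Δω/(2π) = 32.15 Hz.

(a) f₀ = 5952 Hz  (b) Q = 185.1  (c) BW = 32.15 Hz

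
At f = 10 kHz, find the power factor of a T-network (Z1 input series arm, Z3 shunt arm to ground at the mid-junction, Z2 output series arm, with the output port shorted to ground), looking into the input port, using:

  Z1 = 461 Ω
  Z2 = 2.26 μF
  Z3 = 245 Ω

Step 1 — Angular frequency: ω = 2π·f = 2π·1e+04 = 6.283e+04 rad/s.
Step 2 — Component impedances:
  Z1: Z = R = 461 Ω
  Z2: Z = 1/(jωC) = -j/(ω·C) = 0 - j7.042 Ω
  Z3: Z = R = 245 Ω
Step 3 — With the output port shorted to ground, the output series arm Z2 runs from the junction to ground; the shunt arm Z3 also runs from the junction to ground. They appear in parallel: Z3 || Z2 = 0.2023 - j7.036 Ω.
Step 4 — Series with input arm Z1: Z_in = Z1 + (Z3 || Z2) = 461.2 - j7.036 Ω = 461.3∠-0.9° Ω.
Step 5 — Power factor: PF = cos(φ) = Re(Z)/|Z| = 461.2/461.26 = 0.9999.
Step 6 — Type: Im(Z) = -7.036 ⇒ leading (phase φ = -0.9°).

PF = 0.9999 (leading, φ = -0.9°)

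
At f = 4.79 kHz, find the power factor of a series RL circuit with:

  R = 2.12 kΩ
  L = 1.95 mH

Step 1 — Angular frequency: ω = 2π·f = 2π·4790 = 3.01e+04 rad/s.
Step 2 — Component impedances:
  R: Z = R = 2120 Ω
  L: Z = jωL = j·3.01e+04·0.00195 = 0 + j58.69 Ω
Step 3 — Series combination: Z_total = R + L = 2120 + j58.69 Ω = 2121∠1.6° Ω.
Step 4 — Power factor: PF = cos(φ) = Re(Z)/|Z| = 2120/2120.8 = 0.9996.
Step 5 — Type: Im(Z) = 58.69 ⇒ lagging (phase φ = 1.6°).

PF = 0.9996 (lagging, φ = 1.6°)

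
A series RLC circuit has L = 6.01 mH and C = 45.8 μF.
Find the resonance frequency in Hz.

Step 1 — Resonance condition Im(Z)=0 gives ω₀ = 1/√(LC).
Step 2 — ω₀ = 1/√(0.00601·4.58e-05) = 1906 rad/s.
Step 3 — f₀ = ω₀/(2π) = 303.4 Hz.

f₀ = 303.4 Hz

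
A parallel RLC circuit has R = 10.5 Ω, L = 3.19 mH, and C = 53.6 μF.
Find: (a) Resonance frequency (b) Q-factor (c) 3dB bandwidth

Step 1 — Resonance: ω₀ = 1/√(LC) = 1/√(0.00319·5.36e-05) = 2418 rad/s.
Step 2 — f₀ = ω₀/(2π) = 384.9 Hz.
Step 3 — Parallel Q: Q = R/(ω₀L) = 10.5/(2418·0.00319) = 1.361.
Step 4 — Bandwidth: Δω = ω₀/Q = 1777 rad/s; BW = Δω/(2π) = 282.8 Hz.

(a) f₀ = 384.9 Hz  (b) Q = 1.361  (c) BW = 282.8 Hz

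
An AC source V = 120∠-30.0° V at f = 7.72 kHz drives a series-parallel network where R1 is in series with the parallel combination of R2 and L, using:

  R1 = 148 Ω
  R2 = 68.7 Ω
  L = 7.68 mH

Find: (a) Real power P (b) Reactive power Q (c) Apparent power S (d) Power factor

Step 1 — Angular frequency: ω = 2π·f = 2π·7720 = 4.851e+04 rad/s.
Step 2 — Component impedances:
  R1: Z = R = 148 Ω
  R2: Z = R = 68.7 Ω
  L: Z = jωL = j·4.851e+04·0.00768 = 0 + j372.5 Ω
Step 3 — Parallel branch: R2 || L = 1/(1/R2 + 1/L) = 66.44 + j12.25 Ω.
Step 4 — Series with R1: Z_total = R1 + (R2 || L) = 214.4 + j12.25 Ω = 214.8∠3.3° Ω.
Step 5 — Source phasor: V = 120∠-30.0° V = 103.9 - j60 V.
Step 6 — Current: I = V / Z = 0.4671 - j0.3065 A = 0.5587∠-33.3° A.
Step 7 — Complex power: S = V·I* = 66.93 + j3.824 VA.
Step 8 — Real power: P = Re(S) = 66.93 W.
Step 9 — Reactive power: Q = Im(S) = 3.824 VAR.
Step 10 — Apparent power: |S| = 67.04 VA.
Step 11 — Power factor: PF = P/|S| = 0.9984 (lagging).

(a) P = 66.93 W  (b) Q = 3.824 VAR  (c) S = 67.04 VA  (d) PF = 0.9984 (lagging)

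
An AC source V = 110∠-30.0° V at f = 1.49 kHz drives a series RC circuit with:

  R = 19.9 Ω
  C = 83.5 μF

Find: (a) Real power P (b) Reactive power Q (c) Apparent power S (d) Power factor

Step 1 — Angular frequency: ω = 2π·f = 2π·1490 = 9362 rad/s.
Step 2 — Component impedances:
  R: Z = R = 19.9 Ω
  C: Z = 1/(jωC) = -j/(ω·C) = 0 - j1.279 Ω
Step 3 — Series combination: Z_total = R + C = 19.9 - j1.279 Ω = 19.94∠-3.7° Ω.
Step 4 — Source phasor: V = 110∠-30.0° V = 95.26 - j55 V.
Step 5 — Current: I = V / Z = 4.944 - j2.446 A = 5.516∠-26.3° A.
Step 6 — Complex power: S = V·I* = 605.5 - j38.93 VA.
Step 7 — Real power: P = Re(S) = 605.5 W.
Step 8 — Reactive power: Q = Im(S) = -38.93 VAR.
Step 9 — Apparent power: |S| = 606.8 VA.
Step 10 — Power factor: PF = P/|S| = 0.9979 (leading).

(a) P = 605.5 W  (b) Q = -38.93 VAR  (c) S = 606.8 VA  (d) PF = 0.9979 (leading)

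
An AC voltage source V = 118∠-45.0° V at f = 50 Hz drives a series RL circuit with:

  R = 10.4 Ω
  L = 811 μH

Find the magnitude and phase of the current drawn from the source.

Step 1 — Angular frequency: ω = 2π·f = 2π·50 = 314.2 rad/s.
Step 2 — Component impedances:
  R: Z = R = 10.4 Ω
  L: Z = jωL = j·314.2·0.000811 = 0 + j0.2548 Ω
Step 3 — Series combination: Z_total = R + L = 10.4 + j0.2548 Ω = 10.4∠1.4° Ω.
Step 4 — Source phasor: V = 118∠-45.0° V = 83.44 - j83.44 V.
Step 5 — Ohm's law: I = V / Z_total = (83.44 - j83.44) / (10.4 + j0.2548) = 7.822 - j8.215 A.
Step 6 — Convert to polar: |I| = 11.34 A, ∠I = -46.4°.

I = 11.34∠-46.4° A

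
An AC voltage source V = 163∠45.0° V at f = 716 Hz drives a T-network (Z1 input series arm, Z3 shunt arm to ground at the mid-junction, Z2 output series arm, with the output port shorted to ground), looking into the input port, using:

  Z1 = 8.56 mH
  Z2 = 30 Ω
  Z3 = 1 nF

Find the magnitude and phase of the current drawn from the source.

Step 1 — Angular frequency: ω = 2π·f = 2π·716 = 4499 rad/s.
Step 2 — Component impedances:
  Z1: Z = jωL = j·4499·0.00856 = 0 + j38.51 Ω
  Z2: Z = R = 30 Ω
  Z3: Z = 1/(jωC) = -j/(ω·C) = 0 - j2.223e+05 Ω
Step 3 — With the output port shorted to ground, the output series arm Z2 runs from the junction to ground; the shunt arm Z3 also runs from the junction to ground. They appear in parallel: Z3 || Z2 = 30 - j0.004049 Ω.
Step 4 — Series with input arm Z1: Z_in = Z1 + (Z3 || Z2) = 30 + j38.51 Ω = 48.81∠52.1° Ω.
Step 5 — Source phasor: V = 163∠45.0° V = 115.3 + j115.3 V.
Step 6 — Ohm's law: I = V / Z_total = (115.3 + j115.3) / (30 + j38.51) = 3.314 - j0.4114 A.
Step 7 — Convert to polar: |I| = 3.339 A, ∠I = -7.1°.

I = 3.339∠-7.1° A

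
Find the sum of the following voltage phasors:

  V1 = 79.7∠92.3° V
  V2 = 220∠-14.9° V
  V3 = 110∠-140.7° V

Step 1 — Convert each phasor to rectangular form:
  V1 = 79.7·(cos(92.3°) + j·sin(92.3°)) = -3.199 + j79.64 V
  V2 = 220·(cos(-14.9°) + j·sin(-14.9°)) = 212.6 - j56.57 V
  V3 = 110·(cos(-140.7°) + j·sin(-140.7°)) = -85.12 - j69.67 V
Step 2 — Sum components: V_total = 124.3 - j46.61 V.
Step 3 — Convert to polar: |V_total| = 132.7 V, ∠V_total = -20.6°.

V_total = 132.7∠-20.6° V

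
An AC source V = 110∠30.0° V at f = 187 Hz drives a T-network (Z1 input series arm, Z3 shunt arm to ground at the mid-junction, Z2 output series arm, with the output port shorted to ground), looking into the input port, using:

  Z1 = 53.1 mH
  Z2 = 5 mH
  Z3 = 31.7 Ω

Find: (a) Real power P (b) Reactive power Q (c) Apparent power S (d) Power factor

Step 1 — Angular frequency: ω = 2π·f = 2π·187 = 1175 rad/s.
Step 2 — Component impedances:
  Z1: Z = jωL = j·1175·0.0531 = 0 + j62.39 Ω
  Z2: Z = jωL = j·1175·0.005 = 0 + j5.875 Ω
  Z3: Z = R = 31.7 Ω
Step 3 — With the output port shorted to ground, the output series arm Z2 runs from the junction to ground; the shunt arm Z3 also runs from the junction to ground. They appear in parallel: Z3 || Z2 = 1.053 + j5.68 Ω.
Step 4 — Series with input arm Z1: Z_in = Z1 + (Z3 || Z2) = 1.053 + j68.07 Ω = 68.08∠89.1° Ω.
Step 5 — Source phasor: V = 110∠30.0° V = 95.26 + j55 V.
Step 6 — Current: I = V / Z = 0.8294 - j1.387 A = 1.616∠-59.1° A.
Step 7 — Complex power: S = V·I* = 2.748 + j177.7 VA.
Step 8 — Real power: P = Re(S) = 2.748 W.
Step 9 — Reactive power: Q = Im(S) = 177.7 VAR.
Step 10 — Apparent power: |S| = 177.7 VA.
Step 11 — Power factor: PF = P/|S| = 0.01546 (lagging).

(a) P = 2.748 W  (b) Q = 177.7 VAR  (c) S = 177.7 VA  (d) PF = 0.01546 (lagging)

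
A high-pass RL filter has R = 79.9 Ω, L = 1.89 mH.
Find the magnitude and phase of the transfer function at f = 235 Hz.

Step 1 — Angular frequency: ω = 2π·235 = 1477 rad/s.
Step 2 — Transfer function: H(jω) = jωL/(R + jωL).
Step 3 — Numerator jωL = j·2.791; denominator R + jωL = 79.9 + j2.791.
Step 4 — H = 0.001218 + j0.03488.
Step 5 — Magnitude: |H| = 0.03491 (-29.1 dB); phase: φ = 88.0°.

|H| = 0.03491 (-29.1 dB), φ = 88.0°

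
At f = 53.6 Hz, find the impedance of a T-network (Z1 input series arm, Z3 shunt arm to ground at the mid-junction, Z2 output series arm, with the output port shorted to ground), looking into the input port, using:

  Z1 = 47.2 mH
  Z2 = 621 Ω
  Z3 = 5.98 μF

Step 1 — Angular frequency: ω = 2π·f = 2π·53.6 = 336.8 rad/s.
Step 2 — Component impedances:
  Z1: Z = jωL = j·336.8·0.0472 = 0 + j15.9 Ω
  Z2: Z = R = 621 Ω
  Z3: Z = 1/(jωC) = -j/(ω·C) = 0 - j496.5 Ω
Step 3 — With the output port shorted to ground, the output series arm Z2 runs from the junction to ground; the shunt arm Z3 also runs from the junction to ground. They appear in parallel: Z3 || Z2 = 242.2 - j302.9 Ω.
Step 4 — Series with input arm Z1: Z_in = Z1 + (Z3 || Z2) = 242.2 - j287 Ω = 375.5∠-49.8° Ω.

Z = 242.2 - j287 Ω = 375.5∠-49.8° Ω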